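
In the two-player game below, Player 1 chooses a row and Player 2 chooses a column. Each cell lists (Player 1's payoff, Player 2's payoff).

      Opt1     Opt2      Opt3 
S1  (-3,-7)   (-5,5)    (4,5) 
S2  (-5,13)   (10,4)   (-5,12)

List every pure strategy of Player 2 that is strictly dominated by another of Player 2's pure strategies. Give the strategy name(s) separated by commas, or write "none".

Nothing dominates Opt1: Opt2 at S2 (13>4); Opt3 at S2 (13>12).
Opt2 is not dominated — it holds its own against Opt1 at S1 (5>-7); Opt3 at S1 (5=5).
Opt3 is not dominated — it holds its own against Opt1 at S1 (5>-7); Opt2 at S1 (5=5).

none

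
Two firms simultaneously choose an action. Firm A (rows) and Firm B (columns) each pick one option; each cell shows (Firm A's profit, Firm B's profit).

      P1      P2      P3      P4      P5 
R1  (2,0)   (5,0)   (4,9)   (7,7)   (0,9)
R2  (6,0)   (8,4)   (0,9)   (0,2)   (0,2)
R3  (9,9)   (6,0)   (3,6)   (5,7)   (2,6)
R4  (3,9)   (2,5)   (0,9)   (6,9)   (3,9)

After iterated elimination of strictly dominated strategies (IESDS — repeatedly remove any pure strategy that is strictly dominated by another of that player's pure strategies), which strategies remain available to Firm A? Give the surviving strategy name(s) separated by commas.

R1, R3, R4

For Firm B, P3 strictly dominates P2 on the remaining rows (R1: 9>0, R2: 9>4, R3: 6>0, R4: 9>5); eliminate P2.
Row R2 is eliminated: R3 beats it against every remaining column (P1: 9>6, P3: 3>0, P4: 5>0, P5: 2>0).
Among the remaining strategies, none is strictly dominated by another pure strategy of the same player, so the elimination stops.
Surviving strategies — Firm A: {R1, R3, R4}; Firm B: {P1, P3, P4, P5}.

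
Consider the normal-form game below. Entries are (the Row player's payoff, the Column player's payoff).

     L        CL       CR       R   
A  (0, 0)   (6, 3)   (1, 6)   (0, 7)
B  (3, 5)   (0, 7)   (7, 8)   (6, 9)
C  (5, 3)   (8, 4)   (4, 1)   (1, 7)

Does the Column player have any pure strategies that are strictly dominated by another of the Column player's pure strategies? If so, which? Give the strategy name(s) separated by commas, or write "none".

L: dominated, since CL does at least as well everywhere (A: 3>0, B: 7>5, C: 4>3).
CL is strictly dominated by R (A: 7>3, B: 9>7, C: 7>4).
CR is strictly dominated by R (A: 7>6, B: 9>8, C: 7>1).
Nothing dominates R: L at A (7>0); CL at A (7>3); CR at A (7>6).

L, CL, CR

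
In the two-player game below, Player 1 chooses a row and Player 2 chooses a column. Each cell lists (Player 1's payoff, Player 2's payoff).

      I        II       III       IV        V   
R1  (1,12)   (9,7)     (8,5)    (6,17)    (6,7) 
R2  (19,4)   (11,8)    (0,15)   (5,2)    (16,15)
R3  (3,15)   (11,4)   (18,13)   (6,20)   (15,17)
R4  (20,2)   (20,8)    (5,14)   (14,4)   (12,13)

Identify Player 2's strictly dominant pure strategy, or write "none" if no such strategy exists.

I fails to dominate II at R2 (4<8).
II fails to dominate I at R1 (7<12).
III fails to dominate I at R1 (5<12).
IV fails to dominate I at R2 (2<4).
V fails to dominate I at R1 (7<12).
No single strategy dominates all the others.

none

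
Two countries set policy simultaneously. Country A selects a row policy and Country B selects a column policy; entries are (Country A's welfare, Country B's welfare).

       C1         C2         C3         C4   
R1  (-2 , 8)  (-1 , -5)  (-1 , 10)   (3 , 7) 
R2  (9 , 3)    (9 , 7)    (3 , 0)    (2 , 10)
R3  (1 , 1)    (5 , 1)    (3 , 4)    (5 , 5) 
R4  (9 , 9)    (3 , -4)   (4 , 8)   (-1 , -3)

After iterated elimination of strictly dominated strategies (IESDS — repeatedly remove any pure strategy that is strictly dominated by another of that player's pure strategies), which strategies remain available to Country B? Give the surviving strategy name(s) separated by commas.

C1, C3, C4

Country A's strategy R1 is strictly dominated by R3 (C1: 1>-2, C2: 5>-1, C3: 3>-1, C4: 5>3) and is removed.
For Country B, C4 strictly dominates C2 on the remaining rows (R2: 10>7, R3: 5>1, R4: -3>-4); eliminate C2.
Among the remaining strategies, none is strictly dominated by another pure strategy of the same player, so the elimination stops.
Surviving strategies — Country A: {R2, R3, R4}; Country B: {C1, C3, C4}.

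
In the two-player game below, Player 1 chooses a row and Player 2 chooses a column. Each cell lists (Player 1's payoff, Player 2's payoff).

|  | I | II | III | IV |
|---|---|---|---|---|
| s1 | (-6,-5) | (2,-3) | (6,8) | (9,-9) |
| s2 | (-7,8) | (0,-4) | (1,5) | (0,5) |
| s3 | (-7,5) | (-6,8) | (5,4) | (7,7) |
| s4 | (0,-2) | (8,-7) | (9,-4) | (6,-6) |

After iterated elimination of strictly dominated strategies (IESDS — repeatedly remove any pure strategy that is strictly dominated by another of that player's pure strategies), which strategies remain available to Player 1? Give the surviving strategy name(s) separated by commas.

s4

Player 1's strategy s2 is strictly dominated by s1 (I: -6>-7, II: 2>0, III: 6>1, IV: 9>0) and is removed.
For Player 1, s1 strictly dominates s3 on the remaining columns (I: -6>-7, II: 2>-6, III: 6>5, IV: 9>7); eliminate s3.
Column II is eliminated: III beats it against every remaining row (s1: 8>-3, s4: -4>-7).
For Player 2, I strictly dominates IV on the remaining rows (s1: -5>-9, s4: -2>-6); eliminate IV.
Player 1's strategy s1 is strictly dominated by s4 (I: 0>-6, III: 9>6) and is removed.
Player 2's strategy III is strictly dominated by I (s4: -2>-4) and is removed.
Among the remaining strategies, none is strictly dominated by another pure strategy of the same player, so the elimination stops.
Surviving strategies — Player 1: {s4}; Player 2: {I}.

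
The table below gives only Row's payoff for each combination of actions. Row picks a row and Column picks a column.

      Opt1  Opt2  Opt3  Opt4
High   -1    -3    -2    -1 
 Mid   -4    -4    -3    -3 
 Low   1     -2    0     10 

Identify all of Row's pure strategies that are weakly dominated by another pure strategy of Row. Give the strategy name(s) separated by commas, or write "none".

High is weakly dominated by Low (Opt1: 1>-1, Opt2: -2>-3, Opt3: 0>-2, Opt4: 10>-1).
High weakly dominates Mid — Opt1: -1>-4, Opt2: -3>-4, Opt3: -2>-3, Opt4: -1>-3.
Nothing dominates Low: High at Opt1 (1>-1); Mid at Opt1 (1>-4).

High, Mid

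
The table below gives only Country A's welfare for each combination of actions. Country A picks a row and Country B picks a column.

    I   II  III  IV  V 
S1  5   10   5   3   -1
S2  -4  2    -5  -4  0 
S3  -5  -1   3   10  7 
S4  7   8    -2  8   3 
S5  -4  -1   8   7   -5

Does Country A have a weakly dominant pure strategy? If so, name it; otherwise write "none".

none

S1 fails to dominate S2 at V (-1<0).
S2 fails to dominate S1 at I (-4<5).
S3 fails to dominate S1 at I (-5<5).
S4 fails to dominate S1 at II (8<10).
S5 fails to dominate S1 at I (-4<5).
No single strategy dominates all the others.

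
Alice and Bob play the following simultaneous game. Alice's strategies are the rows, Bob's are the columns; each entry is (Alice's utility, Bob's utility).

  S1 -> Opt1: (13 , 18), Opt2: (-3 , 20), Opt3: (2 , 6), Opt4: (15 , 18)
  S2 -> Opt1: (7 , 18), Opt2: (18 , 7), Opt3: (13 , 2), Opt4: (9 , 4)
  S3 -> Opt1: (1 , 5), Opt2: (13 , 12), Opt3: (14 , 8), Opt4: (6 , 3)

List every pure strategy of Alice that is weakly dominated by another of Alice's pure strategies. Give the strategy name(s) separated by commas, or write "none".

none

Nothing dominates S1: S2 at Opt1 (13>7); S3 at Opt1 (13>1).
Nothing dominates S2: S1 at Opt2 (18>-3); S3 at Opt1 (7>1).
S3 is not dominated — it holds its own against S1 at Opt2 (13>-3); S2 at Opt3 (14>13).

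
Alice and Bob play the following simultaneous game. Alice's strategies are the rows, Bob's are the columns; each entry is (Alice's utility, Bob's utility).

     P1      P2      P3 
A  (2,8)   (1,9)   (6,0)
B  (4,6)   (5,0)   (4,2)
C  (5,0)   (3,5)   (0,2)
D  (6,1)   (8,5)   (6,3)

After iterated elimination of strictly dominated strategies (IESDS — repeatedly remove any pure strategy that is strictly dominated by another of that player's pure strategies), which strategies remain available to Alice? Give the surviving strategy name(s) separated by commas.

D

For Alice, D strictly dominates B on the remaining columns (P1: 6>4, P2: 8>5, P3: 6>4); eliminate B.
Row C is eliminated: D beats it against every remaining column (P1: 6>5, P2: 8>3, P3: 6>0).
For Bob, P2 strictly dominates P1 on the remaining rows (A: 9>8, D: 5>1); eliminate P1.
For Bob, P2 strictly dominates P3 on the remaining rows (A: 9>0, D: 5>3); eliminate P3.
Row A is eliminated: D beats it against every remaining column (P2: 8>1).
Among the remaining strategies, none is strictly dominated by another pure strategy of the same player, so the elimination stops.
Surviving strategies — Alice: {D}; Bob: {P2}.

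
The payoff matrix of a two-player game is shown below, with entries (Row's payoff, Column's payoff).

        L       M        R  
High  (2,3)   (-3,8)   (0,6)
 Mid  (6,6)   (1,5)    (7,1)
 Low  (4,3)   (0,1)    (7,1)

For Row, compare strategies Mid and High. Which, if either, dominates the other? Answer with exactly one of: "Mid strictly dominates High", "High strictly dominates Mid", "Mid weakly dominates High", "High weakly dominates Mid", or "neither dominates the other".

Mid's payoffs vs High's, by Column's action — L: 6>2, M: 1>-3, R: 7>0.
Every comparison favours Mid, so Mid strictly dominates High.

Mid strictly dominates High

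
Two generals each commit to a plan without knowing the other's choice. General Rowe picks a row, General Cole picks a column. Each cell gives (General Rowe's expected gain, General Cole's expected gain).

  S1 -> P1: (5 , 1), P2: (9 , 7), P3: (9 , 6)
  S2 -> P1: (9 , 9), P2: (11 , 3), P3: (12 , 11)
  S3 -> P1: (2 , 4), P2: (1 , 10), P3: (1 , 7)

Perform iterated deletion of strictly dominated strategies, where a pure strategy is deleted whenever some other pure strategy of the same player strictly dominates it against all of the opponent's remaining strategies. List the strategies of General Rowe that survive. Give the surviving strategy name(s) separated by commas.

S2

For General Rowe, S2 strictly dominates S1 on the remaining columns (P1: 9>5, P2: 11>9, P3: 12>9); eliminate S1.
General Rowe's strategy S3 is strictly dominated by S2 (P1: 9>2, P2: 11>1, P3: 12>1) and is removed.
Column P1 is eliminated: P3 beats it against every remaining row (S2: 11>9).
For General Cole, P3 strictly dominates P2 on the remaining rows (S2: 11>3); eliminate P2.
Among the remaining strategies, none is strictly dominated by another pure strategy of the same player, so the elimination stops.
Surviving strategies — General Rowe: {S2}; General Cole: {P3}.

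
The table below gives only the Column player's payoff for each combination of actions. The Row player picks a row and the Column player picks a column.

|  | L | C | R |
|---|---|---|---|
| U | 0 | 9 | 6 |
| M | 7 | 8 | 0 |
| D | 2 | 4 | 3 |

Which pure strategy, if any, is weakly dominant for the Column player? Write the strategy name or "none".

C

C vs L: U: 9>0, M: 8>7, D: 4>2.
C vs R: U: 9>6, M: 8>0, D: 4>3.
C is at least as good as every other strategy against every opponent action, so it is weakly dominant.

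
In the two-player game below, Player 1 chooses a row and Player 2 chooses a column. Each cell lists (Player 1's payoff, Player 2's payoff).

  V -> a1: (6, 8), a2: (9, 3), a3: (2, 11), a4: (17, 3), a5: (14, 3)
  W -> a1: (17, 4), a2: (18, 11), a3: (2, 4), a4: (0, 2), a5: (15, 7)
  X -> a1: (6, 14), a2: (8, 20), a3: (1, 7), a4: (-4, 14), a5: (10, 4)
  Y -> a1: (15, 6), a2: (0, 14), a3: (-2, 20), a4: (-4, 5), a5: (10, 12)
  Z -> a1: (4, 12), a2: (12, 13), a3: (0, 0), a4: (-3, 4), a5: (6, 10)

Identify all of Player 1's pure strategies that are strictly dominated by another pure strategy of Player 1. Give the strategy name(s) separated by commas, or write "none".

X, Y, Z

V is not dominated — it holds its own against W at a3 (2=2); X at a1 (6=6); Y at a2 (9>0); Z at a1 (6>4).
W: no other strategy beats it everywhere (V at a1 (17>6); X at a1 (17>6); Y at a1 (17>15); Z at a1 (17>4)).
X: dominated, since W does at least as well everywhere (a1: 17>6, a2: 18>8, a3: 2>1, a4: 0>-4, a5: 15>10).
W strictly dominates Y — a1: 17>15, a2: 18>0, a3: 2>-2, a4: 0>-4, a5: 15>10.
Z is strictly dominated by W (a1: 17>4, a2: 18>12, a3: 2>0, a4: 0>-3, a5: 15>6).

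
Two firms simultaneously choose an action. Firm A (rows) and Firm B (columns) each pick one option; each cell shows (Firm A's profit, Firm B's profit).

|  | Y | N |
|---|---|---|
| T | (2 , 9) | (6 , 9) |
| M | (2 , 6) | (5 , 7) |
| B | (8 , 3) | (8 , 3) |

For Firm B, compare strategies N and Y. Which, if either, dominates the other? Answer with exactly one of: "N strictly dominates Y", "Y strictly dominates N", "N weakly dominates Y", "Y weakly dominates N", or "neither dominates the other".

Compare N to Y across each opponent action: T: 9=9, M: 7>6, B: 3=3.
N is at least as good everywhere and strictly better somewhere (tied only at T, B), so N weakly but not strictly dominates Y.

N weakly dominates Y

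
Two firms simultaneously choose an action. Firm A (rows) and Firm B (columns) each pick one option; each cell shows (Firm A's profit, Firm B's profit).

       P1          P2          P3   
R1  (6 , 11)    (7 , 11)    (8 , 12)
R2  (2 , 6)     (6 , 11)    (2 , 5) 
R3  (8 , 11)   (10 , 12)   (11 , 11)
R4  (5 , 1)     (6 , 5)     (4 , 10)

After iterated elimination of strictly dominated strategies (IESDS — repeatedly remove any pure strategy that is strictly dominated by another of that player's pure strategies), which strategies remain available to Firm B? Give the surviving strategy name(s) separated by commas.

P2

Row R1 is eliminated: R3 beats it against every remaining column (P1: 8>6, P2: 10>7, P3: 11>8).
Firm A's strategy R2 is strictly dominated by R3 (P1: 8>2, P2: 10>6, P3: 11>2) and is removed.
Firm A's strategy R4 is strictly dominated by R3 (P1: 8>5, P2: 10>6, P3: 11>4) and is removed.
For Firm B, P2 strictly dominates P1 on the remaining rows (R3: 12>11); eliminate P1.
Firm B's strategy P3 is strictly dominated by P2 (R3: 12>11) and is removed.
Among the remaining strategies, none is strictly dominated by another pure strategy of the same player, so the elimination stops.
Surviving strategies — Firm A: {R3}; Firm B: {P2}.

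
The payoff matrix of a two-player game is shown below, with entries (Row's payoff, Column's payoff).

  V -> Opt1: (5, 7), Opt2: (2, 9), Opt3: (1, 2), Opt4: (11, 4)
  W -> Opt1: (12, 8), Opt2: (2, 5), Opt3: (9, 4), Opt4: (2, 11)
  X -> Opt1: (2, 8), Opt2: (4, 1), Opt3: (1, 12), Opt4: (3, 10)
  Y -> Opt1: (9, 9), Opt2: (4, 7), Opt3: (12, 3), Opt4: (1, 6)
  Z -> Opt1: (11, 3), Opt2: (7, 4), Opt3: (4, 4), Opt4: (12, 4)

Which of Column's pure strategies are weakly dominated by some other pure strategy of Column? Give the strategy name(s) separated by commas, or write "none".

Opt1 is not dominated — it holds its own against Opt2 at W (8>5); Opt3 at V (7>2); Opt4 at V (7>4).
Nothing dominates Opt2: Opt1 at V (9>7); Opt3 at V (9>2); Opt4 at V (9>4).
Opt3: no other strategy beats it everywhere (Opt1 at X (12>8); Opt2 at X (12>1); Opt4 at X (12>10)).
Nothing dominates Opt4: Opt1 at W (11>8); Opt2 at W (11>5); Opt3 at V (4>2).

none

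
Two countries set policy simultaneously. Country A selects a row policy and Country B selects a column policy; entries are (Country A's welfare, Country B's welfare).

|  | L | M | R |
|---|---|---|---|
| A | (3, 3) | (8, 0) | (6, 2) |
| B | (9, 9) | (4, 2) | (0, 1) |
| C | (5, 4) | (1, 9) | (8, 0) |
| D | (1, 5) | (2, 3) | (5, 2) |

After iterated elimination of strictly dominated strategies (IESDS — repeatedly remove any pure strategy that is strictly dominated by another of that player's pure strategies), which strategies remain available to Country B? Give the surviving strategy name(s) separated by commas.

L

Country A's strategy D is strictly dominated by A (L: 3>1, M: 8>2, R: 6>5) and is removed.
For Country B, L strictly dominates R on the remaining rows (A: 3>2, B: 9>1, C: 4>0); eliminate R.
For Country A, B strictly dominates C on the remaining columns (L: 9>5, M: 4>1); eliminate C.
Column M is eliminated: L beats it against every remaining row (A: 3>0, B: 9>2).
Row A is eliminated: B beats it against every remaining column (L: 9>3).
Among the remaining strategies, none is strictly dominated by another pure strategy of the same player, so the elimination stops.
Surviving strategies — Country A: {B}; Country B: {L}.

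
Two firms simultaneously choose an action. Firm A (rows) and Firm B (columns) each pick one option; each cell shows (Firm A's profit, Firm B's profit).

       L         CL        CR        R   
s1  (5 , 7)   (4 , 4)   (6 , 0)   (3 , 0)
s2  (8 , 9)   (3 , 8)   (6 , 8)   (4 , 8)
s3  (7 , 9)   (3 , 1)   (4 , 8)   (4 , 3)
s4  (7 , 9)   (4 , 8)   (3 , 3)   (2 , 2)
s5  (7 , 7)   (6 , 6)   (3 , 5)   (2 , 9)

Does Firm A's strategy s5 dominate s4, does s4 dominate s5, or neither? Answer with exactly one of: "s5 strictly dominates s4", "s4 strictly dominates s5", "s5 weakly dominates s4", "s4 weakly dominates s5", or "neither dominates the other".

s5 weakly dominates s4

s5's payoffs vs s4's, by Firm B's action — L: 7=7, CL: 6>4, CR: 3=3, R: 2=2.
s5 is at least as good everywhere and strictly better somewhere (tied only at L, CR, R), so s5 weakly but not strictly dominates s4.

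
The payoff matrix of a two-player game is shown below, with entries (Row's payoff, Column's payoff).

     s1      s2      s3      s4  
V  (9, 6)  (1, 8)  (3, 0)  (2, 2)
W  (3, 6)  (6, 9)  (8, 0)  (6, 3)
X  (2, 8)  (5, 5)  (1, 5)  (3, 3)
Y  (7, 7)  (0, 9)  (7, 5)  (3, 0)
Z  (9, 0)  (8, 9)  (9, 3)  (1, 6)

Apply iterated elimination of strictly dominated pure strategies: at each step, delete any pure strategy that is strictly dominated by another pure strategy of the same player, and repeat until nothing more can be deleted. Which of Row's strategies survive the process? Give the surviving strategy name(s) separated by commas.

Z

For Row, W strictly dominates X on the remaining columns (s1: 3>2, s2: 6>5, s3: 8>1, s4: 6>3); eliminate X.
Column's strategy s1 is strictly dominated by s2 (V: 8>6, W: 9>6, Y: 9>7, Z: 9>0) and is removed.
For Row, W strictly dominates V on the remaining columns (s2: 6>1, s3: 8>3, s4: 6>2); eliminate V.
For Row, W strictly dominates Y on the remaining columns (s2: 6>0, s3: 8>7, s4: 6>3); eliminate Y.
Column s3 is eliminated: s2 beats it against every remaining row (W: 9>0, Z: 9>3).
For Column, s2 strictly dominates s4 on the remaining rows (W: 9>3, Z: 9>6); eliminate s4.
For Row, Z strictly dominates W on the remaining columns (s2: 8>6); eliminate W.
Among the remaining strategies, none is strictly dominated by another pure strategy of the same player, so the elimination stops.
Surviving strategies — Row: {Z}; Column: {s2}.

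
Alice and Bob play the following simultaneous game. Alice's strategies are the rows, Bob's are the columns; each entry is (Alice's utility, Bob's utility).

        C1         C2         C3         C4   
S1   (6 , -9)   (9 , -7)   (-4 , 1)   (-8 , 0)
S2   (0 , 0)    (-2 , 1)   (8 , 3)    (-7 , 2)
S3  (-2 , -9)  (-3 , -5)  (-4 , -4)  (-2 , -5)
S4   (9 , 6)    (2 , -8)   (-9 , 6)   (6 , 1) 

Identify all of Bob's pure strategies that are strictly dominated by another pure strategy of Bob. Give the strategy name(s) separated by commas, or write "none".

Nothing dominates C1: C2 at S4 (6>-8); C3 at S4 (6=6); C4 at S4 (6>1).
C2: dominated, since C3 does at least as well everywhere (S1: 1>-7, S2: 3>1, S3: -4>-5, S4: 6>-8).
Nothing dominates C3: C1 at S1 (1>-9); C2 at S1 (1>-7); C4 at S1 (1>0).
C4: dominated, since C3 does at least as well everywhere (S1: 1>0, S2: 3>2, S3: -4>-5, S4: 6>1).

C2, C4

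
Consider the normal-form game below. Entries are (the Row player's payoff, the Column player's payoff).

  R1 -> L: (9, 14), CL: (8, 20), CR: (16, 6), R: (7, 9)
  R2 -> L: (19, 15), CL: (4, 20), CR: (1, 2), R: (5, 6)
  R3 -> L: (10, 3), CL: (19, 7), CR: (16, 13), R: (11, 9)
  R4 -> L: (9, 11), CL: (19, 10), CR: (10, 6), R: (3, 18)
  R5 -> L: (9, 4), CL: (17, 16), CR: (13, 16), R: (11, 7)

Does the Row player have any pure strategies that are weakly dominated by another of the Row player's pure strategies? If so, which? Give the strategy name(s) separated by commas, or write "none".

R1 is weakly dominated by R3 (L: 10>9, CL: 19>8, CR: 16=16, R: 11>7).
R2: no other strategy beats it everywhere (R1 at L (19>9); R3 at L (19>10); R4 at L (19>9); R5 at L (19>9)).
Nothing dominates R3: R1 at L (10>9); R2 at CL (19>4); R4 at L (10>9); R5 at L (10>9).
R3 weakly dominates R4 — L: 10>9, CL: 19=19, CR: 16>10, R: 11>3.
R5 is weakly dominated by R3 (L: 10>9, CL: 19>17, CR: 16>13, R: 11=11).

R1, R4, R5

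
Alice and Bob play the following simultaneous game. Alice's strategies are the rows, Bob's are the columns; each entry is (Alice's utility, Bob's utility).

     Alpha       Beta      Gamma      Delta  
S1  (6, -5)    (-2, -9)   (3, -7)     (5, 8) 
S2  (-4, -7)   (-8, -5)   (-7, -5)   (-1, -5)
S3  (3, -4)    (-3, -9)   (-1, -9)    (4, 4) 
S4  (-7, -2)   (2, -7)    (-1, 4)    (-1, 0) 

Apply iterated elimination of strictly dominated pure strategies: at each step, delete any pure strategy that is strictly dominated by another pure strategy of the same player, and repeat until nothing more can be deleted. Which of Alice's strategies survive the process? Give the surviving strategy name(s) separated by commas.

S1

Row S2 is eliminated: S1 beats it against every remaining column (Alpha: 6>-4, Beta: -2>-8, Gamma: 3>-7, Delta: 5>-1).
Alice's strategy S3 is strictly dominated by S1 (Alpha: 6>3, Beta: -2>-3, Gamma: 3>-1, Delta: 5>4) and is removed.
Bob's strategy Alpha is strictly dominated by Delta (S1: 8>-5, S4: 0>-2) and is removed.
Bob's strategy Beta is strictly dominated by Gamma (S1: -7>-9, S4: 4>-7) and is removed.
For Alice, S1 strictly dominates S4 on the remaining columns (Gamma: 3>-1, Delta: 5>-1); eliminate S4.
Bob's strategy Gamma is strictly dominated by Delta (S1: 8>-7) and is removed.
Among the remaining strategies, none is strictly dominated by another pure strategy of the same player, so the elimination stops.
Surviving strategies — Alice: {S1}; Bob: {Delta}.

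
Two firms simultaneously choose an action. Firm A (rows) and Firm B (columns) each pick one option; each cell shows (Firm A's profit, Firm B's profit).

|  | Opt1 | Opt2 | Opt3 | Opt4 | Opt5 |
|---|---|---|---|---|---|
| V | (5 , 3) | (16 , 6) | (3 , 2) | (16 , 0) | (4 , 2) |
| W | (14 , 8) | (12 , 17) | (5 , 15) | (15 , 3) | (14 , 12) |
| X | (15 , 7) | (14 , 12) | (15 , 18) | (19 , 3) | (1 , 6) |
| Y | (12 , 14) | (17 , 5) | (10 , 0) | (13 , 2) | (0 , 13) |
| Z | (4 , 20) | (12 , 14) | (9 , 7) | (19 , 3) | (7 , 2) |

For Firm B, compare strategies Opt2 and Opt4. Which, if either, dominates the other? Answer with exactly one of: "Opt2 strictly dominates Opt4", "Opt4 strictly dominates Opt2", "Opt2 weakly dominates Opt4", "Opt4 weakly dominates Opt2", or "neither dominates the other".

Opt2 strictly dominates Opt4

Opt2's payoffs vs Opt4's, by Firm A's action — V: 6>0, W: 17>3, X: 12>3, Y: 5>2, Z: 14>3.
Every comparison favours Opt2, so Opt2 strictly dominates Opt4.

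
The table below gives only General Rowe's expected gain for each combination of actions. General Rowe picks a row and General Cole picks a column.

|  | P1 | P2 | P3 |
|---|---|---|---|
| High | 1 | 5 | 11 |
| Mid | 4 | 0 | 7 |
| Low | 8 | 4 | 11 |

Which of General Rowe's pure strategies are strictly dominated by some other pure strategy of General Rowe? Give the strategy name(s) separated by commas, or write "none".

Mid

High: no other strategy beats it everywhere (Mid at P2 (5>0); Low at P2 (5>4)).
Mid is strictly dominated by Low (P1: 8>4, P2: 4>0, P3: 11>7).
Low is not dominated — it holds its own against High at P1 (8>1); Mid at P1 (8>4).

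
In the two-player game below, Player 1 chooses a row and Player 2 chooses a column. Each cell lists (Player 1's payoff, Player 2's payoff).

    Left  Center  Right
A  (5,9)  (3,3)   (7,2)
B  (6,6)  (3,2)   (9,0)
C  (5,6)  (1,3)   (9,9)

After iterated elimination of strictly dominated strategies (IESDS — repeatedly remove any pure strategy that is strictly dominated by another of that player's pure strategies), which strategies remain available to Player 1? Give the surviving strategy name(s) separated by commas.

Player 2's strategy Center is strictly dominated by Left (A: 9>3, B: 6>2, C: 6>3) and is removed.
Player 1's strategy A is strictly dominated by B (Left: 6>5, Right: 9>7) and is removed.
Among the remaining strategies, none is strictly dominated by another pure strategy of the same player, so the elimination stops.
Surviving strategies — Player 1: {B, C}; Player 2: {Left, Right}.

B, C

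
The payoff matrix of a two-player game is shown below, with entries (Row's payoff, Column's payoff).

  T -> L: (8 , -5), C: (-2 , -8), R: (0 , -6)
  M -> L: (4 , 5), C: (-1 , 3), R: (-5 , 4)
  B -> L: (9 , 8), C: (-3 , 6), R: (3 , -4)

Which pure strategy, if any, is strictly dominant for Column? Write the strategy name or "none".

L vs C: T: -5>-8, M: 5>3, B: 8>6.
L vs R: T: -5>-6, M: 5>4, B: 8>-4.
L strictly beats every other strategy against every opponent action, so it is strictly dominant.

L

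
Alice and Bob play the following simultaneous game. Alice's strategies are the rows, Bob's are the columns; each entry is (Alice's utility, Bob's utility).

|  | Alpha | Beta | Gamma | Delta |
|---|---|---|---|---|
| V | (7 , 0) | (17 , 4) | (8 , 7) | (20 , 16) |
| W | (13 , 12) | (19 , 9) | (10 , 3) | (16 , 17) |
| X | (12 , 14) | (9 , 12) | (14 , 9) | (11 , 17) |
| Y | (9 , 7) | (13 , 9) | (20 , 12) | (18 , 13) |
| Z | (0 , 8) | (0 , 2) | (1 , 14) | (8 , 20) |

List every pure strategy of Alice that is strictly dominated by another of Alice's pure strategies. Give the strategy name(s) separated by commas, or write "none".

V: no other strategy beats it everywhere (W at Delta (20>16); X at Beta (17>9); Y at Beta (17>13); Z at Alpha (7>0)).
Nothing dominates W: V at Alpha (13>7); X at Alpha (13>12); Y at Alpha (13>9); Z at Alpha (13>0).
X is not dominated — it holds its own against V at Alpha (12>7); W at Gamma (14>10); Y at Alpha (12>9); Z at Alpha (12>0).
Y: no other strategy beats it everywhere (V at Alpha (9>7); W at Gamma (20>10); X at Beta (13>9); Z at Alpha (9>0)).
Z is strictly dominated by V (Alpha: 7>0, Beta: 17>0, Gamma: 8>1, Delta: 20>8).

Z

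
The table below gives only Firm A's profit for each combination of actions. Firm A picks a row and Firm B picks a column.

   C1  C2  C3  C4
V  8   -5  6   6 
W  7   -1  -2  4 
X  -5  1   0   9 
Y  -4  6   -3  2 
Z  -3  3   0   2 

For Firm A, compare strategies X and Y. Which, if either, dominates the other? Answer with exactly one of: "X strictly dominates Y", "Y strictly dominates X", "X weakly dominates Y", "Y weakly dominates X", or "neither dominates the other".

neither dominates the other

X's payoffs vs Y's, by Firm B's action — C1: -5<-4, C2: 1<6, C3: 0>-3, C4: 9>2.
X does better at C3, C4 but worse at C1, C2; neither strategy dominates the other.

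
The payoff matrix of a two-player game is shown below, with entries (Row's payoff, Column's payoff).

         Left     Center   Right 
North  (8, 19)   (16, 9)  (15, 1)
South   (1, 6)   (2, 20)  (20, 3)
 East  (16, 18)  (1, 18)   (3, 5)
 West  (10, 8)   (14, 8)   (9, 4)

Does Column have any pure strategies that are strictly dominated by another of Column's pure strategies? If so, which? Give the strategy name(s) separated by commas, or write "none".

Right

Left is not dominated — it holds its own against Center at North (19>9); Right at North (19>1).
Center is not dominated — it holds its own against Left at South (20>6); Right at North (9>1).
Right: dominated, since Left does at least as well everywhere (North: 19>1, South: 6>3, East: 18>5, West: 8>4).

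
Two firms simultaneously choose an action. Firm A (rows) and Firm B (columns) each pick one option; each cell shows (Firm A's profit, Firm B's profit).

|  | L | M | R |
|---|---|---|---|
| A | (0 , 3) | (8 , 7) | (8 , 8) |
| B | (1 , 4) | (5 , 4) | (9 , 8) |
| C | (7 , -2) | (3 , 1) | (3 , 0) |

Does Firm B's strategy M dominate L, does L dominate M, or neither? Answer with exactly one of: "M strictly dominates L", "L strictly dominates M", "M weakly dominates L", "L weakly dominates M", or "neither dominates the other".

M weakly dominates L

Compare M to L across each choice by Firm A: A: 7>3, B: 4=4, C: 1>-2.
M is at least as good everywhere and strictly better somewhere (tied only at B), so M weakly but not strictly dominates L.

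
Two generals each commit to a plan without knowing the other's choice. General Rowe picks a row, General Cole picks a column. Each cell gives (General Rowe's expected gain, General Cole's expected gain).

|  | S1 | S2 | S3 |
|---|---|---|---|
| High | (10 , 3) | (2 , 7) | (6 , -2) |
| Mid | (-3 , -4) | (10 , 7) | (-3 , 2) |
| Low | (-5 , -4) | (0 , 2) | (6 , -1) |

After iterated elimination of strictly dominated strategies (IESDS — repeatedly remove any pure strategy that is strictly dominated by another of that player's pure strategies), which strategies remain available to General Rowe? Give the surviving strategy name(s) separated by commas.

General Cole's strategy S1 is strictly dominated by S2 (High: 7>3, Mid: 7>-4, Low: 2>-4) and is removed.
For General Cole, S2 strictly dominates S3 on the remaining rows (High: 7>-2, Mid: 7>2, Low: 2>-1); eliminate S3.
Row High is eliminated: Mid beats it against every remaining column (S2: 10>2).
General Rowe's strategy Low is strictly dominated by Mid (S2: 10>0) and is removed.
Among the remaining strategies, none is strictly dominated by another pure strategy of the same player, so the elimination stops.
Surviving strategies — General Rowe: {Mid}; General Cole: {S2}.

Mid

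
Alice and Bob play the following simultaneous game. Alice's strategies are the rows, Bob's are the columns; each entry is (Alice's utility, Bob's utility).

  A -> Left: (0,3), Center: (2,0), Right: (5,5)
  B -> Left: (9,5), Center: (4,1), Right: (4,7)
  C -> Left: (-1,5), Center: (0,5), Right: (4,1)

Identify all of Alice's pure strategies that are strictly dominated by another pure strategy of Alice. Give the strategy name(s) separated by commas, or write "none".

C

A is not dominated — it holds its own against B at Right (5>4); C at Left (0>-1).
B: no other strategy beats it everywhere (A at Left (9>0); C at Left (9>-1)).
C is strictly dominated by A (Left: 0>-1, Center: 2>0, Right: 5>4).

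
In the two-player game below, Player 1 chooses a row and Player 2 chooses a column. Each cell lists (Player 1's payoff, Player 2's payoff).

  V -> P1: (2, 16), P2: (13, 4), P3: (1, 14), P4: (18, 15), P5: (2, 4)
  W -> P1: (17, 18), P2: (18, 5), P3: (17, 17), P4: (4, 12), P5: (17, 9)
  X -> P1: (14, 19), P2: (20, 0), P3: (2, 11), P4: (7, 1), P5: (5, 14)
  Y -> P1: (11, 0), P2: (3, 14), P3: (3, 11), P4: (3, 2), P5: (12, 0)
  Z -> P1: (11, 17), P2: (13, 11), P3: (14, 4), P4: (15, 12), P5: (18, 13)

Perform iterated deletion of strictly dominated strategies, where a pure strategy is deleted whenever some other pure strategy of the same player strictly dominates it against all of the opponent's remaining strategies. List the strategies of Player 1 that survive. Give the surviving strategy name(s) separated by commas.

Player 1's strategy Y is strictly dominated by W (P1: 17>11, P2: 18>3, P3: 17>3, P4: 4>3, P5: 17>12) and is removed.
For Player 2, P1 strictly dominates P2 on the remaining rows (V: 16>4, W: 18>5, X: 19>0, Z: 17>11); eliminate P2.
For Player 2, P1 strictly dominates P3 on the remaining rows (V: 16>14, W: 18>17, X: 19>11, Z: 17>4); eliminate P3.
Column P4 is eliminated: P1 beats it against every remaining row (V: 16>15, W: 18>12, X: 19>1, Z: 17>12).
Player 1's strategy V is strictly dominated by W (P1: 17>2, P5: 17>2) and is removed.
Player 1's strategy X is strictly dominated by W (P1: 17>14, P5: 17>5) and is removed.
Column P5 is eliminated: P1 beats it against every remaining row (W: 18>9, Z: 17>13).
Player 1's strategy Z is strictly dominated by W (P1: 17>11) and is removed.
Among the remaining strategies, none is strictly dominated by another pure strategy of the same player, so the elimination stops.
Surviving strategies — Player 1: {W}; Player 2: {P1}.

W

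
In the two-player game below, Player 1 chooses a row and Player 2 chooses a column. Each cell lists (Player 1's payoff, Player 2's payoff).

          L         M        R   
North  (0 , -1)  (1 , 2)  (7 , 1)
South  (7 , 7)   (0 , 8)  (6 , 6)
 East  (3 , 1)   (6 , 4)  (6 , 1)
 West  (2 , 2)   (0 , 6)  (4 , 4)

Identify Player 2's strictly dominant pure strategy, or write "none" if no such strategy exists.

M

M vs L: North: 2>-1, South: 8>7, East: 4>1, West: 6>2.
M vs R: North: 2>1, South: 8>6, East: 4>1, West: 6>4.
M strictly beats every other strategy against every opponent action, so it is strictly dominant.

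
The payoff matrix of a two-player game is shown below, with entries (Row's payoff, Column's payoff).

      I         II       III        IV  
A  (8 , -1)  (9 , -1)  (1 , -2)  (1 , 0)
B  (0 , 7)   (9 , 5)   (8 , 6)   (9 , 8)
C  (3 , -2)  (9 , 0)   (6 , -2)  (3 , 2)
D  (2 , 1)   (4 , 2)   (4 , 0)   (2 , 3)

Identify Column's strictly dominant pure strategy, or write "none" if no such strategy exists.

IV vs I: A: 0>-1, B: 8>7, C: 2>-2, D: 3>1.
IV vs II: A: 0>-1, B: 8>5, C: 2>0, D: 3>2.
IV vs III: A: 0>-2, B: 8>6, C: 2>-2, D: 3>0.
IV strictly beats every other strategy against every opponent action, so it is strictly dominant.

IV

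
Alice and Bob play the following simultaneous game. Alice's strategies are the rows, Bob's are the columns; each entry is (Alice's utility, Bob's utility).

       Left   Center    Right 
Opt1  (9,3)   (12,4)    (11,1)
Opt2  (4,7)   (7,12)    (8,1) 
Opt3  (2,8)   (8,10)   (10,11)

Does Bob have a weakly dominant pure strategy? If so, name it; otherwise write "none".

none

Left fails to dominate Center at Opt1 (3<4).
Center fails to dominate Right at Opt3 (10<11).
Right fails to dominate Left at Opt1 (1<3).
No single strategy dominates all the others.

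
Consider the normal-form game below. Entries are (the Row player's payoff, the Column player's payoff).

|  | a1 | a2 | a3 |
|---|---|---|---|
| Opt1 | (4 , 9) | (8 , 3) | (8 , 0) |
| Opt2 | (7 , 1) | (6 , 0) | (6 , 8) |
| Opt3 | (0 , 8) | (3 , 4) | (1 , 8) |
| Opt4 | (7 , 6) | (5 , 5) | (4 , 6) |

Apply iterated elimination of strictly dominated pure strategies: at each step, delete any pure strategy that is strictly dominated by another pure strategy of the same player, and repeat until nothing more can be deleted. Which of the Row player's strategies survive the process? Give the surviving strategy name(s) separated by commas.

For the Row player, Opt1 strictly dominates Opt3 on the remaining columns (a1: 4>0, a2: 8>3, a3: 8>1); eliminate Opt3.
For the Column player, a1 strictly dominates a2 on the remaining rows (Opt1: 9>3, Opt2: 1>0, Opt4: 6>5); eliminate a2.
Among the remaining strategies, none is strictly dominated by another pure strategy of the same player, so the elimination stops.
Surviving strategies — the Row player: {Opt1, Opt2, Opt4}; the Column player: {a1, a3}.

Opt1, Opt2, Opt4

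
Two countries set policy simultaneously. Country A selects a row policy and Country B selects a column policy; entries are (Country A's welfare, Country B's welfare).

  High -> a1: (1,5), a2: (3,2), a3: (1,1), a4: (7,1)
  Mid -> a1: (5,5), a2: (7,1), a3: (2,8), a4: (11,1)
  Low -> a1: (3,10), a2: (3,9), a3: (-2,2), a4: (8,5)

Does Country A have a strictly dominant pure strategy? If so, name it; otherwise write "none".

Mid

Mid vs High: a1: 5>1, a2: 7>3, a3: 2>1, a4: 11>7.
Mid vs Low: a1: 5>3, a2: 7>3, a3: 2>-2, a4: 11>8.
Mid strictly beats every other strategy against every opponent action, so it is strictly dominant.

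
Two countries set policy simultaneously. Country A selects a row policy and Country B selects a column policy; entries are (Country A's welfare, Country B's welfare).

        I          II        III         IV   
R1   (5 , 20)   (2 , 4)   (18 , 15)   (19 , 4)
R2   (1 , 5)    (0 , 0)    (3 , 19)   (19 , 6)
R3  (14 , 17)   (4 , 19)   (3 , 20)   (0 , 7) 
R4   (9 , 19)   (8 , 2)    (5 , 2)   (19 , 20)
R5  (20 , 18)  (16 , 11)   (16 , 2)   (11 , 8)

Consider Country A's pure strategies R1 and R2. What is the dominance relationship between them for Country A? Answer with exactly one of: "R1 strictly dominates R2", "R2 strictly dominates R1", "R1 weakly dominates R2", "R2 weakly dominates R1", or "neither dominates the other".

R1's payoffs vs R2's, by Country B's action — I: 5>1, II: 2>0, III: 18>3, IV: 19=19.
R1 is at least as good everywhere and strictly better somewhere (tied only at IV), so R1 weakly but not strictly dominates R2.

R1 weakly dominates R2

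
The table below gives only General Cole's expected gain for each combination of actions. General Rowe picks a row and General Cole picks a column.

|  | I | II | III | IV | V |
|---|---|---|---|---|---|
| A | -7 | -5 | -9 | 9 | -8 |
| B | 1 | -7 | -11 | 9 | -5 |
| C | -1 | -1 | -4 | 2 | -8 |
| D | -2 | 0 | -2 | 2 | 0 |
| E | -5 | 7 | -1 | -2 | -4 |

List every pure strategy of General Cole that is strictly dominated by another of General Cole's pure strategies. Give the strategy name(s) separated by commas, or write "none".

IV strictly dominates I — A: 9>-7, B: 9>1, C: 2>-1, D: 2>-2, E: -2>-5.
Nothing dominates II: I at A (-5>-7); III at A (-5>-9); IV at E (7>-2); V at A (-5>-8).
III: dominated, since II does at least as well everywhere (A: -5>-9, B: -7>-11, C: -1>-4, D: 0>-2, E: 7>-1).
IV is not dominated — it holds its own against I at A (9>-7); II at A (9>-5); III at A (9>-9); V at A (9>-8).
V: dominated, since IV does at least as well everywhere (A: 9>-8, B: 9>-5, C: 2>-8, D: 2>0, E: -2>-4).

I, III, V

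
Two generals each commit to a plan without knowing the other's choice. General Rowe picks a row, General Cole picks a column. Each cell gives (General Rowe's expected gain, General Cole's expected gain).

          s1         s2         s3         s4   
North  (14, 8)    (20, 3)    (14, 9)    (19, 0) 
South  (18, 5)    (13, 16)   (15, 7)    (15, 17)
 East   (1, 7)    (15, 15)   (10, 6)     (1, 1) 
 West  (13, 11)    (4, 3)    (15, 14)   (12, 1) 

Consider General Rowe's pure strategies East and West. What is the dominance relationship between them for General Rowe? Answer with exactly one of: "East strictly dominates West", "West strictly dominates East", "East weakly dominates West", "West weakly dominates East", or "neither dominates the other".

East's payoffs vs West's, by General Cole's action — s1: 1<13, s2: 15>4, s3: 10<15, s4: 1<12.
East does better at s2 but worse at s1, s3, s4; neither strategy dominates the other.

neither dominates the other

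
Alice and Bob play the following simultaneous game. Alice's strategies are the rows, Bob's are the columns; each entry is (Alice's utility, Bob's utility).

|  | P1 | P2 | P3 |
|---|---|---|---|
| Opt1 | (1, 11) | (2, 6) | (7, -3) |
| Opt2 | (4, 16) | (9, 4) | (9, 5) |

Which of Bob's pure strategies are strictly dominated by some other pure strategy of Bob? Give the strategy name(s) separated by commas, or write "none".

P2, P3

P1: no other strategy beats it everywhere (P2 at Opt1 (11>6); P3 at Opt1 (11>-3)).
P1 strictly dominates P2 — Opt1: 11>6, Opt2: 16>4.
P1 strictly dominates P3 — Opt1: 11>-3, Opt2: 16>5.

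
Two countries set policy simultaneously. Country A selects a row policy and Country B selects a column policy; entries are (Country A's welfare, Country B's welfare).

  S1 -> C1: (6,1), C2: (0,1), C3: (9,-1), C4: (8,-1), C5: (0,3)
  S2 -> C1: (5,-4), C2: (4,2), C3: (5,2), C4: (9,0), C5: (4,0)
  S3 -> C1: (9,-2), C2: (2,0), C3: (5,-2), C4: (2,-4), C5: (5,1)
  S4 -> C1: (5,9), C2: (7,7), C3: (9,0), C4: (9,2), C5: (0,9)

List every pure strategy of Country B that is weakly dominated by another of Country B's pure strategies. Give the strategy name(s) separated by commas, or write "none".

C1 is weakly dominated by C5 (S1: 3>1, S2: 0>-4, S3: 1>-2, S4: 9=9).
C2 is not dominated — it holds its own against C1 at S2 (2>-4); C3 at S1 (1>-1); C4 at S1 (1>-1); C5 at S2 (2>0).
C2 weakly dominates C3 — S1: 1>-1, S2: 2=2, S3: 0>-2, S4: 7>0.
C2 weakly dominates C4 — S1: 1>-1, S2: 2>0, S3: 0>-4, S4: 7>2.
C5 is not dominated — it holds its own against C1 at S1 (3>1); C2 at S1 (3>1); C3 at S1 (3>-1); C4 at S1 (3>-1).

C1, C3, C4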